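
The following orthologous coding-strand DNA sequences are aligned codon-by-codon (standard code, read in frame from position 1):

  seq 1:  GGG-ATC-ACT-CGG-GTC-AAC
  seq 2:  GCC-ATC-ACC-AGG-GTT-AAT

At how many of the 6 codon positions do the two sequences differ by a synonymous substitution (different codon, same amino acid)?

4

Codon 1: GGG Gly / GCC Ala — nonsynonymous.
Codon 2: ATC Ile / ATC Ile — identical.
Codon 3: ACT Thr / ACC Thr — synonymous.
Codon 4: CGG Arg / AGG Arg — synonymous.
Codon 5: GTC Val / GTT Val — synonymous.
Codon 6: AAC Asn / AAT Asn — synonymous.
Synonymous differences: 4.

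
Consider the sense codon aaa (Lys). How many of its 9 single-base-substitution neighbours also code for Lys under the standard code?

1

Position 1: none → 0 synonymous.
Position 2: none → 0 synonymous.
Position 3: AAG → 1 synonymous.
Total: 0 + 0 + 1 = 1.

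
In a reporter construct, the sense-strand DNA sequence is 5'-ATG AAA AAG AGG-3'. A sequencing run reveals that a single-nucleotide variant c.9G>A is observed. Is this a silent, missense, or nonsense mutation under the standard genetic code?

silent

Position 9 falls in codon 3: AAG → Lys.
After the substitution the codon is AAA → Lys.
Both encode Lys, so the change is synonymous.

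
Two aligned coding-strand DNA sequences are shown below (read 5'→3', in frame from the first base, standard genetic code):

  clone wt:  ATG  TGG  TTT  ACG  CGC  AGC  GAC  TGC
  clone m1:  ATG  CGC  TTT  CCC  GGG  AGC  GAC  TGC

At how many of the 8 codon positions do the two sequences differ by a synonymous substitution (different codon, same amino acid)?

Codon 1: ATG Met / ATG Met — identical.
Codon 2: TGG Trp / CGC Arg — nonsynonymous.
Codon 3: TTT Phe / TTT Phe — identical.
Codon 4: ACG Thr / CCC Pro — nonsynonymous.
Codon 5: CGC Arg / GGG Gly — nonsynonymous.
Codon 6: AGC Ser / AGC Ser — identical.
Codon 7: GAC Asp / GAC Asp — identical.
Codon 8: TGC Cys / TGC Cys — identical.
Synonymous differences: 0.

0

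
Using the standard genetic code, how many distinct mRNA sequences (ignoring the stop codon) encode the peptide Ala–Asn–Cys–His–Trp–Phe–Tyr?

Ala: 4 codons.
Asn: 2 codons.
Cys: 2 codons.
His: 2 codons.
Trp: 1 codon.
Phe: 2 codons.
Tyr: 2 codons.
4 × 2 × 2 × 2 × 1 × 2 × 2 = 128.

128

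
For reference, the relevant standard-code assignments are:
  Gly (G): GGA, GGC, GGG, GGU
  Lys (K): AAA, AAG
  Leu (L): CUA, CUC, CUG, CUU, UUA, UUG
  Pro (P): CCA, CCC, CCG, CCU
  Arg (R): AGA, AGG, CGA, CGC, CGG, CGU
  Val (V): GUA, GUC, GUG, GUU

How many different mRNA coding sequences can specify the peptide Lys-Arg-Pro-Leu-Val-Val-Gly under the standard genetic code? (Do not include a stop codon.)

Lys: 2 codons.
Arg: 6 codons.
Pro: 4 codons.
Leu: 6 codons.
Val: 4 codons.
Val: 4 codons.
Gly: 4 codons.
2 × 6 × 4 × 6 × 4 × 4 × 4 = 18432.

18432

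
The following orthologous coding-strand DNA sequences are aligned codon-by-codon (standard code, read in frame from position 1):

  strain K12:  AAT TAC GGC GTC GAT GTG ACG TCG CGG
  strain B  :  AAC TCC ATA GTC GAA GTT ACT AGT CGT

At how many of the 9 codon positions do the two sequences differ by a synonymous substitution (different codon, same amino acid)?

5

Codon 1: AAT Asn / AAC Asn — synonymous.
Codon 2: TAC Tyr / TCC Ser — nonsynonymous.
Codon 3: GGC Gly / ATA Ile — nonsynonymous.
Codon 4: GTC Val / GTC Val — identical.
Codon 5: GAT Asp / GAA Glu — nonsynonymous.
Codon 6: GTG Val / GTT Val — synonymous.
Codon 7: ACG Thr / ACT Thr — synonymous.
Codon 8: TCG Ser / AGT Ser — synonymous.
Codon 9: CGG Arg / CGT Arg — synonymous.
Synonymous differences: 5.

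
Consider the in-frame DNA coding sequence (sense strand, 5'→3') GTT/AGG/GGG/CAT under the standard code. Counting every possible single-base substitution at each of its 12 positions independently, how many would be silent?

Codon 1 (GTT, Val): 3 synonymous substitutions.
Codon 2 (AGG, Arg): 2 synonymous substitutions.
Codon 3 (GGG, Gly): 3 synonymous substitutions.
Codon 4 (CAT, His): 1 synonymous substitution.
Total: 3 + 2 + 3 + 1 = 9.

9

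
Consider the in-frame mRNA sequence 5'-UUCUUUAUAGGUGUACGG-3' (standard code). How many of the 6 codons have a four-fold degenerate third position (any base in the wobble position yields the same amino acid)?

Codon 1 UUC (Phe): third position 2-fold.
Codon 2 UUU (Phe): third position 2-fold.
Codon 3 AUA (Ile): third position 3-fold.
Codon 4 GGU (Gly): third position 4-fold.
Codon 5 GUA (Val): third position 4-fold.
Codon 6 CGG (Arg): third position 4-fold.
Four-fold degenerate third positions: 3.

3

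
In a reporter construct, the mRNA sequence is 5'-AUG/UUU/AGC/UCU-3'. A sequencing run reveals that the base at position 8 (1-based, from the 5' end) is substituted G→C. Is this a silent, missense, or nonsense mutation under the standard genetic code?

missense

Position 8 falls in codon 3: AGC → Ser.
After the substitution the codon is ACC → Thr.
Ser ≠ Thr, so this is a missense mutation.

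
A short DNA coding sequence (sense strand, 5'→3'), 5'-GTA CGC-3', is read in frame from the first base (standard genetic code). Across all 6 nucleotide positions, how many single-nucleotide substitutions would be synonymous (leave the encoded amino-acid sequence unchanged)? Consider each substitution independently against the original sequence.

Codon 1 (GTA, Val): 3 synonymous substitutions.
Codon 2 (CGC, Arg): 3 synonymous substitutions.
Total: 3 + 3 = 6.

6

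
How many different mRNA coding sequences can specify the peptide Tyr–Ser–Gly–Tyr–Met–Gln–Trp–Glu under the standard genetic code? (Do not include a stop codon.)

Tyr: 2 codons.
Ser: 6 codons.
Gly: 4 codons.
Tyr: 2 codons.
Met: 1 codon.
Gln: 2 codons.
Trp: 1 codon.
Glu: 2 codons.
2 × 6 × 4 × 2 × 1 × 2 × 1 × 2 = 384.

384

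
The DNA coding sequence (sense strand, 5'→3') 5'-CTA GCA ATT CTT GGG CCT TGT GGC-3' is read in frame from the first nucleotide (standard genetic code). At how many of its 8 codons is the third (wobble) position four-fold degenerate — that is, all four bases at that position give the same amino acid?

6

Codon 1 CTA (Leu): third position 4-fold.
Codon 2 GCA (Ala): third position 4-fold.
Codon 3 ATT (Ile): third position 3-fold.
Codon 4 CTT (Leu): third position 4-fold.
Codon 5 GGG (Gly): third position 4-fold.
Codon 6 CCT (Pro): third position 4-fold.
Codon 7 TGT (Cys): third position 2-fold.
Codon 8 GGC (Gly): third position 4-fold.
Four-fold degenerate third positions: 6.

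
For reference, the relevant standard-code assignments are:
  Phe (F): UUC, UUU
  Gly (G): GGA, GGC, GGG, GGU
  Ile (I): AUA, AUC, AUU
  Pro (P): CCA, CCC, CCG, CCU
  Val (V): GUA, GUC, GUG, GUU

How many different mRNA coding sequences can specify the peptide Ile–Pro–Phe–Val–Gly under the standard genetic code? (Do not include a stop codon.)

Ile: 3 codons.
Pro: 4 codons.
Phe: 2 codons.
Val: 4 codons.
Gly: 4 codons.
3 × 4 × 2 × 4 × 4 = 384.

384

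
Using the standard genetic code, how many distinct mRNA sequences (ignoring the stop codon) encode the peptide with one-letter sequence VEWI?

24

Val: 4 codons.
Glu: 2 codons.
Trp: 1 codon.
Ile: 3 codons.
4 × 2 × 1 × 3 = 24.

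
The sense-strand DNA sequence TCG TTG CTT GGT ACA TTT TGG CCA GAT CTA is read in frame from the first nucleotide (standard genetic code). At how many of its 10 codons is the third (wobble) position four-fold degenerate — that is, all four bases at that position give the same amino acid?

6

Codon 1 TCG (Ser): third position 4-fold.
Codon 2 TTG (Leu): third position 2-fold.
Codon 3 CTT (Leu): third position 4-fold.
Codon 4 GGT (Gly): third position 4-fold.
Codon 5 ACA (Thr): third position 4-fold.
Codon 6 TTT (Phe): third position 2-fold.
Codon 7 TGG (Trp): third position 1-fold.
Codon 8 CCA (Pro): third position 4-fold.
Codon 9 GAT (Asp): third position 2-fold.
Codon 10 CTA (Leu): third position 4-fold.
Four-fold degenerate third positions: 6.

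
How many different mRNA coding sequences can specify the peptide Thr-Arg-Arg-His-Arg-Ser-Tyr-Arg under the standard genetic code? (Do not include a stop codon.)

124416

Thr: 4 codons.
Arg: 6 codons.
Arg: 6 codons.
His: 2 codons.
Arg: 6 codons.
Ser: 6 codons.
Tyr: 2 codons.
Arg: 6 codons.
4 × 6 × 6 × 2 × 6 × 6 × 2 × 6 = 124416.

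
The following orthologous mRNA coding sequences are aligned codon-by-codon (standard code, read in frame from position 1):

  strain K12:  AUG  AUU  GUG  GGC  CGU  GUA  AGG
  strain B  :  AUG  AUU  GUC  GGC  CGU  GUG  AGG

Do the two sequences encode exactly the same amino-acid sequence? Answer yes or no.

yes

Codon 1: AUG Met / AUG Met — identical.
Codon 2: AUU Ile / AUU Ile — identical.
Codon 3: GUG Val / GUC Val — synonymous.
Codon 4: GGC Gly / GGC Gly — identical.
Codon 5: CGU Arg / CGU Arg — identical.
Codon 6: GUA Val / GUG Val — synonymous.
Codon 7: AGG Arg / AGG Arg — identical.
Nonsynonymous differences: 0 → same protein.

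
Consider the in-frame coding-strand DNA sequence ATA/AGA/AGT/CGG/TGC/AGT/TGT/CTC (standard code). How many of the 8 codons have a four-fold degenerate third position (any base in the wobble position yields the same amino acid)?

2

Codon 1 ATA (Ile): third position 3-fold.
Codon 2 AGA (Arg): third position 2-fold.
Codon 3 AGT (Ser): third position 2-fold.
Codon 4 CGG (Arg): third position 4-fold.
Codon 5 TGC (Cys): third position 2-fold.
Codon 6 AGT (Ser): third position 2-fold.
Codon 7 TGT (Cys): third position 2-fold.
Codon 8 CTC (Leu): third position 4-fold.
Four-fold degenerate third positions: 2.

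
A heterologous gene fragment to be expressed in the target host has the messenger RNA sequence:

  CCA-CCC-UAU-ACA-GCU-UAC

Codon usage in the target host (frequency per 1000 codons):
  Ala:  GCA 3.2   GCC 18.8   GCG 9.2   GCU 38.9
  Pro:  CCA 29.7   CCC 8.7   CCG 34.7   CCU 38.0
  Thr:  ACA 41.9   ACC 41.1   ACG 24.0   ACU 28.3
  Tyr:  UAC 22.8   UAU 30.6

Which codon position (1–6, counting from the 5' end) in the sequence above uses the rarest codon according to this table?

Codon 1 CCA (Pro): 29.7 per 1000.
Codon 2 CCC (Pro): 8.7 per 1000.
Codon 3 UAU (Tyr): 30.6 per 1000.
Codon 4 ACA (Thr): 41.9 per 1000.
Codon 5 GCU (Ala): 38.9 per 1000.
Codon 6 UAC (Tyr): 22.8 per 1000.
Lowest frequency is 8.7 at codon 2.

2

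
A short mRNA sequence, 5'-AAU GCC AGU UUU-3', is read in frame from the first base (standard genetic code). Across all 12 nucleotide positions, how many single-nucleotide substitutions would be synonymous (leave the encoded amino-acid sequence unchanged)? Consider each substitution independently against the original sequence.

Codon 1 (AAU, Asn): 1 synonymous substitution.
Codon 2 (GCC, Ala): 3 synonymous substitutions.
Codon 3 (AGU, Ser): 1 synonymous substitution.
Codon 4 (UUU, Phe): 1 synonymous substitution.
Total: 1 + 3 + 1 + 1 = 6.

6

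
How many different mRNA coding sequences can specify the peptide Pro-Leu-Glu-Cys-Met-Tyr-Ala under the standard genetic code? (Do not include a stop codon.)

Pro: 4 codons.
Leu: 6 codons.
Glu: 2 codons.
Cys: 2 codons.
Met: 1 codon.
Tyr: 2 codons.
Ala: 4 codons.
4 × 6 × 2 × 2 × 1 × 2 × 4 = 768.

768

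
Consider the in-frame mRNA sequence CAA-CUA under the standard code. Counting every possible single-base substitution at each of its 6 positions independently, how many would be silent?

5

Codon 1 (CAA, Gln): 1 synonymous substitution.
Codon 2 (CUA, Leu): 4 synonymous substitutions.
Total: 1 + 4 = 5.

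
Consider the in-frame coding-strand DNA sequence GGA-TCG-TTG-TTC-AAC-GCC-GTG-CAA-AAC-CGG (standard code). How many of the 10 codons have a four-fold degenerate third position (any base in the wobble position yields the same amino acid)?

5

Codon 1 GGA (Gly): third position 4-fold.
Codon 2 TCG (Ser): third position 4-fold.
Codon 3 TTG (Leu): third position 2-fold.
Codon 4 TTC (Phe): third position 2-fold.
Codon 5 AAC (Asn): third position 2-fold.
Codon 6 GCC (Ala): third position 4-fold.
Codon 7 GTG (Val): third position 4-fold.
Codon 8 CAA (Gln): third position 2-fold.
Codon 9 AAC (Asn): third position 2-fold.
Codon 10 CGG (Arg): third position 4-fold.
Four-fold degenerate third positions: 5.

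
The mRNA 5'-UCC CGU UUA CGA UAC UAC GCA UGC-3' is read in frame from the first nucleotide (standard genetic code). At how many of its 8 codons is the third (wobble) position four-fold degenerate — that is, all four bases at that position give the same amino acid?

4

Codon 1 UCC (Ser): third position 4-fold.
Codon 2 CGU (Arg): third position 4-fold.
Codon 3 UUA (Leu): third position 2-fold.
Codon 4 CGA (Arg): third position 4-fold.
Codon 5 UAC (Tyr): third position 2-fold.
Codon 6 UAC (Tyr): third position 2-fold.
Codon 7 GCA (Ala): third position 4-fold.
Codon 8 UGC (Cys): third position 2-fold.
Four-fold degenerate third positions: 4.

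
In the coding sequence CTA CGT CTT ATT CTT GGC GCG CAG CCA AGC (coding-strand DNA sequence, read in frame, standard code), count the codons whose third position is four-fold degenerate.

Codon 1 CTA (Leu): third position 4-fold.
Codon 2 CGT (Arg): third position 4-fold.
Codon 3 CTT (Leu): third position 4-fold.
Codon 4 ATT (Ile): third position 3-fold.
Codon 5 CTT (Leu): third position 4-fold.
Codon 6 GGC (Gly): third position 4-fold.
Codon 7 GCG (Ala): third position 4-fold.
Codon 8 CAG (Gln): third position 2-fold.
Codon 9 CCA (Pro): third position 4-fold.
Codon 10 AGC (Ser): third position 2-fold.
Four-fold degenerate third positions: 7.

7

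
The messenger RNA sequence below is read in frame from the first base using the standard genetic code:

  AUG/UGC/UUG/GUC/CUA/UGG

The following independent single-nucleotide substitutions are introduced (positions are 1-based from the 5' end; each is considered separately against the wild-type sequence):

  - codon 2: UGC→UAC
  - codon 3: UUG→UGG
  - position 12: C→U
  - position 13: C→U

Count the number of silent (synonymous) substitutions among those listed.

2

Codon 2: UGC (Cys) → UAC (Tyr) — missense.
Codon 3: UUG (Leu) → UGG (Trp) — missense.
Codon 4: GUC (Val) → GUU (Val) — synonymous.
Codon 5: CUA (Leu) → UUA (Leu) — synonymous.
Synonymous: 2 of 4.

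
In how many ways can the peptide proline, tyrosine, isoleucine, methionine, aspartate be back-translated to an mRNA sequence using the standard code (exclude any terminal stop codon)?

48

Pro: 4 codons.
Tyr: 2 codons.
Ile: 3 codons.
Met: 1 codon.
Asp: 2 codons.
4 × 2 × 3 × 1 × 2 = 48.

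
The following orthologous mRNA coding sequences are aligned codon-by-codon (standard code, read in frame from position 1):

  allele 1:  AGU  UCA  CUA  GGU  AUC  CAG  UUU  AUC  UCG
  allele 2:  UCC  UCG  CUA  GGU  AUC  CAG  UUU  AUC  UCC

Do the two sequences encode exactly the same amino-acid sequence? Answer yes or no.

yes

Codon 1: AGU Ser / UCC Ser — synonymous.
Codon 2: UCA Ser / UCG Ser — synonymous.
Codon 3: CUA Leu / CUA Leu — identical.
Codon 4: GGU Gly / GGU Gly — identical.
Codon 5: AUC Ile / AUC Ile — identical.
Codon 6: CAG Gln / CAG Gln — identical.
Codon 7: UUU Phe / UUU Phe — identical.
Codon 8: AUC Ile / AUC Ile — identical.
Codon 9: UCG Ser / UCC Ser — synonymous.
Nonsynonymous differences: 0 → same protein.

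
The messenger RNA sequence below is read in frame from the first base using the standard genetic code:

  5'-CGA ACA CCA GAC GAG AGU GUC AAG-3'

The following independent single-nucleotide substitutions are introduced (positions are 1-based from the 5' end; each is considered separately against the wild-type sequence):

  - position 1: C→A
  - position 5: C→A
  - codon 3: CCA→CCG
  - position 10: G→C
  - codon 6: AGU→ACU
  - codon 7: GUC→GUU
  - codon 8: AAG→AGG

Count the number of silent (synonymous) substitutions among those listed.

Codon 1: CGA (Arg) → AGA (Arg) — synonymous.
Codon 2: ACA (Thr) → AAA (Lys) — missense.
Codon 3: CCA (Pro) → CCG (Pro) — synonymous.
Codon 4: GAC (Asp) → CAC (His) — missense.
Codon 6: AGU (Ser) → ACU (Thr) — missense.
Codon 7: GUC (Val) → GUU (Val) — synonymous.
Codon 8: AAG (Lys) → AGG (Arg) — missense.
Synonymous: 3 of 7.

3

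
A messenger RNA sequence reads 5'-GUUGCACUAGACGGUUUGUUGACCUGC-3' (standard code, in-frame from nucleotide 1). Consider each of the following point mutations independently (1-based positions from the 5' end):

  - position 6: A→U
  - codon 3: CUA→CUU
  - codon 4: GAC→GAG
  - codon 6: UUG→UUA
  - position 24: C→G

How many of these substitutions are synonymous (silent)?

Codon 2: GCA (Ala) → GCU (Ala) — synonymous.
Codon 3: CUA (Leu) → CUU (Leu) — synonymous.
Codon 4: GAC (Asp) → GAG (Glu) — missense.
Codon 6: UUG (Leu) → UUA (Leu) — synonymous.
Codon 8: ACC (Thr) → ACG (Thr) — synonymous.
Synonymous: 4 of 5.

4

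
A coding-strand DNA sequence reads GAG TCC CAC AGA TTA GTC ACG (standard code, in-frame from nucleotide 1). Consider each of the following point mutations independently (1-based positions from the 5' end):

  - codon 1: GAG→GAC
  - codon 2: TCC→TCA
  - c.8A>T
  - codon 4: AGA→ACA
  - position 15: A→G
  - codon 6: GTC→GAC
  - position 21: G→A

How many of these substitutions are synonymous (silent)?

Codon 1: GAG (Glu) → GAC (Asp) — missense.
Codon 2: TCC (Ser) → TCA (Ser) — synonymous.
Codon 3: CAC (His) → CTC (Leu) — missense.
Codon 4: AGA (Arg) → ACA (Thr) — missense.
Codon 5: TTA (Leu) → TTG (Leu) — synonymous.
Codon 6: GTC (Val) → GAC (Asp) — missense.
Codon 7: ACG (Thr) → ACA (Thr) — synonymous.
Synonymous: 3 of 7.

3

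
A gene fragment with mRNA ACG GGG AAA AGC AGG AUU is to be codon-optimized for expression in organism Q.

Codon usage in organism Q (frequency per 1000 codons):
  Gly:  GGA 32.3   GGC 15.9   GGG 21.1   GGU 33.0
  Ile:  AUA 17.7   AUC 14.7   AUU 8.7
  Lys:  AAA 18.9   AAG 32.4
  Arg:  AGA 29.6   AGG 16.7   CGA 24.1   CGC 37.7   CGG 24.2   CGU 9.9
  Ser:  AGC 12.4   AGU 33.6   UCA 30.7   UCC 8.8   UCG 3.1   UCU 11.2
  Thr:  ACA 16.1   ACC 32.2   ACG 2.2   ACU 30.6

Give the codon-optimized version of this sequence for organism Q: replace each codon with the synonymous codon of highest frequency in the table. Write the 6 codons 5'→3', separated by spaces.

Codon 1 (Thr): best is ACC at 32.2.
Codon 2 (Gly): best is GGU at 33.0.
Codon 3 (Lys): best is AAG at 32.4.
Codon 4 (Ser): best is AGU at 33.6.
Codon 5 (Arg): best is CGC at 37.7.
Codon 6 (Ile): best is AUA at 17.7.

ACC GGU AAG AGU CGC AUA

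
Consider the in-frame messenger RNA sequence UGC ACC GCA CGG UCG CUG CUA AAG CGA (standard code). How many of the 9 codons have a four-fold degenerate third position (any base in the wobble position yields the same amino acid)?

Codon 1 UGC (Cys): third position 2-fold.
Codon 2 ACC (Thr): third position 4-fold.
Codon 3 GCA (Ala): third position 4-fold.
Codon 4 CGG (Arg): third position 4-fold.
Codon 5 UCG (Ser): third position 4-fold.
Codon 6 CUG (Leu): third position 4-fold.
Codon 7 CUA (Leu): third position 4-fold.
Codon 8 AAG (Lys): third position 2-fold.
Codon 9 CGA (Arg): third position 4-fold.
Four-fold degenerate third positions: 7.

7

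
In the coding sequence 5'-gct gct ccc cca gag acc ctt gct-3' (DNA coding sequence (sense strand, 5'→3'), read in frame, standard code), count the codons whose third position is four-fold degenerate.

Codon 1 GCT (Ala): third position 4-fold.
Codon 2 GCT (Ala): third position 4-fold.
Codon 3 CCC (Pro): third position 4-fold.
Codon 4 CCA (Pro): third position 4-fold.
Codon 5 GAG (Glu): third position 2-fold.
Codon 6 ACC (Thr): third position 4-fold.
Codon 7 CTT (Leu): third position 4-fold.
Codon 8 GCT (Ala): third position 4-fold.
Four-fold degenerate third positions: 7.

7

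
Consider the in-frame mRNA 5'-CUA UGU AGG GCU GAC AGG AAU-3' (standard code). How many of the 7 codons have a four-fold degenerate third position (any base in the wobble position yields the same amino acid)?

Codon 1 CUA (Leu): third position 4-fold.
Codon 2 UGU (Cys): third position 2-fold.
Codon 3 AGG (Arg): third position 2-fold.
Codon 4 GCU (Ala): third position 4-fold.
Codon 5 GAC (Asp): third position 2-fold.
Codon 6 AGG (Arg): third position 2-fold.
Codon 7 AAU (Asn): third position 2-fold.
Four-fold degenerate third positions: 2.

2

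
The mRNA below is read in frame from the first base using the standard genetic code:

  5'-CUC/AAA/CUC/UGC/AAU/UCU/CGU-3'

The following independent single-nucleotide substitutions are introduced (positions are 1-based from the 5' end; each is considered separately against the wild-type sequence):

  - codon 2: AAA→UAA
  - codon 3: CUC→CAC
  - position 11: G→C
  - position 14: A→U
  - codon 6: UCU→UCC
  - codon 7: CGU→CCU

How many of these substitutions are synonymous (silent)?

Codon 2: AAA (Lys) → UAA (Stop) — nonsense.
Codon 3: CUC (Leu) → CAC (His) — missense.
Codon 4: UGC (Cys) → UCC (Ser) — missense.
Codon 5: AAU (Asn) → AUU (Ile) — missense.
Codon 6: UCU (Ser) → UCC (Ser) — synonymous.
Codon 7: CGU (Arg) → CCU (Pro) — missense.
Synonymous: 1 of 6.

1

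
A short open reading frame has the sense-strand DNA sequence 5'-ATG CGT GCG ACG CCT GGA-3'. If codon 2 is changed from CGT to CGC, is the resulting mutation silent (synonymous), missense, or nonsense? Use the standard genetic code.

silent

Position 6 falls in codon 2: CGT → Arg.
After the substitution the codon is CGC → Arg.
Both encode Arg, so the change is synonymous.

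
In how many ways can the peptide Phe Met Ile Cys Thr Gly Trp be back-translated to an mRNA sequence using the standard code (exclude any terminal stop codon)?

192

Phe: 2 codons.
Met: 1 codon.
Ile: 3 codons.
Cys: 2 codons.
Thr: 4 codons.
Gly: 4 codons.
Trp: 1 codon.
2 × 1 × 3 × 2 × 4 × 4 × 1 = 192.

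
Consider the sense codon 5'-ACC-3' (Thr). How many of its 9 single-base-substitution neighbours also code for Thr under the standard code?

Position 1: none → 0 synonymous.
Position 2: none → 0 synonymous.
Position 3: ACT, ACA, ACG → 3 synonymous.
Total: 0 + 0 + 3 = 3.

3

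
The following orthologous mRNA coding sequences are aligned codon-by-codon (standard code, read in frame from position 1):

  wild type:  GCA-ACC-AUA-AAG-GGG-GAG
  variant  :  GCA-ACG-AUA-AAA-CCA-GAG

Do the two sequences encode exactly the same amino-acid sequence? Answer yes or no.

Codon 1: GCA Ala / GCA Ala — identical.
Codon 2: ACC Thr / ACG Thr — synonymous.
Codon 3: AUA Ile / AUA Ile — identical.
Codon 4: AAG Lys / AAA Lys — synonymous.
Codon 5: GGG Gly / CCA Pro — nonsynonymous.
Codon 6: GAG Glu / GAG Glu — identical.
Nonsynonymous differences: 1 → different protein.

no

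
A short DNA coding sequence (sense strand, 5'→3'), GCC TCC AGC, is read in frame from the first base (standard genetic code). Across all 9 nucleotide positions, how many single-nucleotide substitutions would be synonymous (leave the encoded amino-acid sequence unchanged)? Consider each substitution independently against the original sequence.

7

Codon 1 (GCC, Ala): 3 synonymous substitutions.
Codon 2 (TCC, Ser): 3 synonymous substitutions.
Codon 3 (AGC, Ser): 1 synonymous substitution.
Total: 3 + 3 + 1 = 7.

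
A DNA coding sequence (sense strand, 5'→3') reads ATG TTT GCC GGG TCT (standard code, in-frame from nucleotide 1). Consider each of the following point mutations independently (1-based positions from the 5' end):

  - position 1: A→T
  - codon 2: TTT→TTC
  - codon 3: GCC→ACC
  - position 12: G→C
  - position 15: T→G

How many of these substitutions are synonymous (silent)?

Codon 1: ATG (Met) → TTG (Leu) — missense.
Codon 2: TTT (Phe) → TTC (Phe) — synonymous.
Codon 3: GCC (Ala) → ACC (Thr) — missense.
Codon 4: GGG (Gly) → GGC (Gly) — synonymous.
Codon 5: TCT (Ser) → TCG (Ser) — synonymous.
Synonymous: 3 of 5.

3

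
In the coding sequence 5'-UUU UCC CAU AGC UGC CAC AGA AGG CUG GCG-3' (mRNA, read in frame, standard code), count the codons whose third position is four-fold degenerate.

Codon 1 UUU (Phe): third position 2-fold.
Codon 2 UCC (Ser): third position 4-fold.
Codon 3 CAU (His): third position 2-fold.
Codon 4 AGC (Ser): third position 2-fold.
Codon 5 UGC (Cys): third position 2-fold.
Codon 6 CAC (His): third position 2-fold.
Codon 7 AGA (Arg): third position 2-fold.
Codon 8 AGG (Arg): third position 2-fold.
Codon 9 CUG (Leu): third position 4-fold.
Codon 10 GCG (Ala): third position 4-fold.
Four-fold degenerate third positions: 3.

3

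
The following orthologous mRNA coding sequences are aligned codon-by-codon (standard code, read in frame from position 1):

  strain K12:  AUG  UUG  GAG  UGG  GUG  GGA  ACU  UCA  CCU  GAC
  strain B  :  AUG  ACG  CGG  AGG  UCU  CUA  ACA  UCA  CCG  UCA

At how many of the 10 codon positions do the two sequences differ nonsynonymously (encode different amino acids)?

6

Codon 1: AUG Met / AUG Met — identical.
Codon 2: UUG Leu / ACG Thr — nonsynonymous.
Codon 3: GAG Glu / CGG Arg — nonsynonymous.
Codon 4: UGG Trp / AGG Arg — nonsynonymous.
Codon 5: GUG Val / UCU Ser — nonsynonymous.
Codon 6: GGA Gly / CUA Leu — nonsynonymous.
Codon 7: ACU Thr / ACA Thr — synonymous.
Codon 8: UCA Ser / UCA Ser — identical.
Codon 9: CCU Pro / CCG Pro — synonymous.
Codon 10: GAC Asp / UCA Ser — nonsynonymous.
Nonsynonymous differences: 6.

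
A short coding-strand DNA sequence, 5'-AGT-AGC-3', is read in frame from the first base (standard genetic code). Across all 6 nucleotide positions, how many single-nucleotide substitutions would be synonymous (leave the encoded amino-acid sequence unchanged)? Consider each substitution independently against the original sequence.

Codon 1 (AGT, Ser): 1 synonymous substitution.
Codon 2 (AGC, Ser): 1 synonymous substitution.
Total: 1 + 1 = 2.

2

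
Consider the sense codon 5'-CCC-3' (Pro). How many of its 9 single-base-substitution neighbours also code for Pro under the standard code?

Position 1: none → 0 synonymous.
Position 2: none → 0 synonymous.
Position 3: CCU, CCA, CCG → 3 synonymous.
Total: 0 + 0 + 3 = 3.

3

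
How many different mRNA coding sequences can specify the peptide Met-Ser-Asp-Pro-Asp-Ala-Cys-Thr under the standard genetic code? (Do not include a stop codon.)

Met: 1 codon.
Ser: 6 codons.
Asp: 2 codons.
Pro: 4 codons.
Asp: 2 codons.
Ala: 4 codons.
Cys: 2 codons.
Thr: 4 codons.
1 × 6 × 2 × 4 × 2 × 4 × 2 × 4 = 3072.

3072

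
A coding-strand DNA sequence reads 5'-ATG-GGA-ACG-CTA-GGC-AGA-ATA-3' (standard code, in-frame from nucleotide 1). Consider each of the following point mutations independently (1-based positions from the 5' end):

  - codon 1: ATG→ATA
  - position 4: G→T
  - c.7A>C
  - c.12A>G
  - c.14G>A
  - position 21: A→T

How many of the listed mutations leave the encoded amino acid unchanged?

Codon 1: ATG (Met) → ATA (Ile) — missense.
Codon 2: GGA (Gly) → TGA (Stop) — nonsense.
Codon 3: ACG (Thr) → CCG (Pro) — missense.
Codon 4: CTA (Leu) → CTG (Leu) — synonymous.
Codon 5: GGC (Gly) → GAC (Asp) — missense.
Codon 7: ATA (Ile) → ATT (Ile) — synonymous.
Synonymous: 2 of 6.

2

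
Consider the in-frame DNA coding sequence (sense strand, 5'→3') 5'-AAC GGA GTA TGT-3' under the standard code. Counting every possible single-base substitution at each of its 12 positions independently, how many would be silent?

Codon 1 (AAC, Asn): 1 synonymous substitution.
Codon 2 (GGA, Gly): 3 synonymous substitutions.
Codon 3 (GTA, Val): 3 synonymous substitutions.
Codon 4 (TGT, Cys): 1 synonymous substitution.
Total: 1 + 3 + 3 + 1 = 8.

8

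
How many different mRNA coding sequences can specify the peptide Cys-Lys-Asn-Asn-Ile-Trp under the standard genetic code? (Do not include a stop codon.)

Cys: 2 codons.
Lys: 2 codons.
Asn: 2 codons.
Asn: 2 codons.
Ile: 3 codons.
Trp: 1 codon.
2 × 2 × 2 × 2 × 3 × 1 = 48.

48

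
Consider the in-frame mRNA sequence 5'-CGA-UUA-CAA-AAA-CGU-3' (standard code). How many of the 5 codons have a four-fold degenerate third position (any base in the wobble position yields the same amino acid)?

Codon 1 CGA (Arg): third position 4-fold.
Codon 2 UUA (Leu): third position 2-fold.
Codon 3 CAA (Gln): third position 2-fold.
Codon 4 AAA (Lys): third position 2-fold.
Codon 5 CGU (Arg): third position 4-fold.
Four-fold degenerate third positions: 2.

2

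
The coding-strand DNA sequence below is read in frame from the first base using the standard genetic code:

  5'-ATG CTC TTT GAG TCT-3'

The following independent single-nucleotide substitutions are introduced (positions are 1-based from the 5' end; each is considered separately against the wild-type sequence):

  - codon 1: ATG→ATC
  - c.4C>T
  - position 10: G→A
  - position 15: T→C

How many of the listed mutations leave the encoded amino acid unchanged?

Codon 1: ATG (Met) → ATC (Ile) — missense.
Codon 2: CTC (Leu) → TTC (Phe) — missense.
Codon 4: GAG (Glu) → AAG (Lys) — missense.
Codon 5: TCT (Ser) → TCC (Ser) — synonymous.
Synonymous: 1 of 4.

1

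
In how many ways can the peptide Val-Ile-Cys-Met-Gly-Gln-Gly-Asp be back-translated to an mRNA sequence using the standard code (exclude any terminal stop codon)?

1536

Val: 4 codons.
Ile: 3 codons.
Cys: 2 codons.
Met: 1 codon.
Gly: 4 codons.
Gln: 2 codons.
Gly: 4 codons.
Asp: 2 codons.
4 × 3 × 2 × 1 × 4 × 2 × 4 × 2 = 1536.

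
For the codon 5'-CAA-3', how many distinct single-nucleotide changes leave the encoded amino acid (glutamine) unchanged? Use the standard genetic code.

Position 1: none → 0 synonymous.
Position 2: none → 0 synonymous.
Position 3: CAG → 1 synonymous.
Total: 0 + 0 + 1 = 1.

1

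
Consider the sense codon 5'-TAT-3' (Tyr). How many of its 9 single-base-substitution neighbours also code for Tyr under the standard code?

Position 1: none → 0 synonymous.
Position 2: none → 0 synonymous.
Position 3: TAC → 1 synonymous.
Total: 0 + 0 + 1 = 1.

1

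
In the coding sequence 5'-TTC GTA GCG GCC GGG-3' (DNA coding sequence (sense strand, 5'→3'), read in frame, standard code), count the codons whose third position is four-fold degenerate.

Codon 1 TTC (Phe): third position 2-fold.
Codon 2 GTA (Val): third position 4-fold.
Codon 3 GCG (Ala): third position 4-fold.
Codon 4 GCC (Ala): third position 4-fold.
Codon 5 GGG (Gly): third position 4-fold.
Four-fold degenerate third positions: 4.

4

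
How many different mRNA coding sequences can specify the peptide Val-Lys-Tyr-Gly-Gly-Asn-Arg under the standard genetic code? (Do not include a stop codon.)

Val: 4 codons.
Lys: 2 codons.
Tyr: 2 codons.
Gly: 4 codons.
Gly: 4 codons.
Asn: 2 codons.
Arg: 6 codons.
4 × 2 × 2 × 4 × 4 × 2 × 6 = 3072.

3072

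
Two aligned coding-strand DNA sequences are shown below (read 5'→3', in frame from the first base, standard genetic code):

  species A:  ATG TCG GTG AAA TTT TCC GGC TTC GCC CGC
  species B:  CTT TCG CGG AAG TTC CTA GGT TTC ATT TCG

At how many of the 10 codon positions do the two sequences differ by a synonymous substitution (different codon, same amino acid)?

3

Codon 1: ATG Met / CTT Leu — nonsynonymous.
Codon 2: TCG Ser / TCG Ser — identical.
Codon 3: GTG Val / CGG Arg — nonsynonymous.
Codon 4: AAA Lys / AAG Lys — synonymous.
Codon 5: TTT Phe / TTC Phe — synonymous.
Codon 6: TCC Ser / CTA Leu — nonsynonymous.
Codon 7: GGC Gly / GGT Gly — synonymous.
Codon 8: TTC Phe / TTC Phe — identical.
Codon 9: GCC Ala / ATT Ile — nonsynonymous.
Codon 10: CGC Arg / TCG Ser — nonsynonymous.
Synonymous differences: 3.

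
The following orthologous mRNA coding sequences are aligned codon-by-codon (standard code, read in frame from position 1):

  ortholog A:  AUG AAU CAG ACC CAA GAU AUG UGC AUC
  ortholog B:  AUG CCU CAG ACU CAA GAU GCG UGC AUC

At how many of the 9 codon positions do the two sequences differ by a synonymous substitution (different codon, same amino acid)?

1

Codon 1: AUG Met / AUG Met — identical.
Codon 2: AAU Asn / CCU Pro — nonsynonymous.
Codon 3: CAG Gln / CAG Gln — identical.
Codon 4: ACC Thr / ACU Thr — synonymous.
Codon 5: CAA Gln / CAA Gln — identical.
Codon 6: GAU Asp / GAU Asp — identical.
Codon 7: AUG Met / GCG Ala — nonsynonymous.
Codon 8: UGC Cys / UGC Cys — identical.
Codon 9: AUC Ile / AUC Ile — identical.
Synonymous differences: 1.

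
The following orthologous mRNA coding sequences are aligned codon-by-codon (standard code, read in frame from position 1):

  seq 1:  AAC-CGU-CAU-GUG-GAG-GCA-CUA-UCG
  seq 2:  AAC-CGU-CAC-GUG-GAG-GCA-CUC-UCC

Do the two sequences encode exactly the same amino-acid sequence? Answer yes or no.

Codon 1: AAC Asn / AAC Asn — identical.
Codon 2: CGU Arg / CGU Arg — identical.
Codon 3: CAU His / CAC His — synonymous.
Codon 4: GUG Val / GUG Val — identical.
Codon 5: GAG Glu / GAG Glu — identical.
Codon 6: GCA Ala / GCA Ala — identical.
Codon 7: CUA Leu / CUC Leu — synonymous.
Codon 8: UCG Ser / UCC Ser — synonymous.
Nonsynonymous differences: 0 → same protein.

yes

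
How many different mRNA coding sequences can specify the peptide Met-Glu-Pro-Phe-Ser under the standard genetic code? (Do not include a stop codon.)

Met: 1 codon.
Glu: 2 codons.
Pro: 4 codons.
Phe: 2 codons.
Ser: 6 codons.
1 × 2 × 4 × 2 × 6 = 96.

96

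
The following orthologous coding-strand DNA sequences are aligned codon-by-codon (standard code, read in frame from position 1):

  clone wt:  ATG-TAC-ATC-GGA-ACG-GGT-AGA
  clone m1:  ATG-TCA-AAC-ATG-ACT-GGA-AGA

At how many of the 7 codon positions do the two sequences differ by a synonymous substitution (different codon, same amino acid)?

Codon 1: ATG Met / ATG Met — identical.
Codon 2: TAC Tyr / TCA Ser — nonsynonymous.
Codon 3: ATC Ile / AAC Asn — nonsynonymous.
Codon 4: GGA Gly / ATG Met — nonsynonymous.
Codon 5: ACG Thr / ACT Thr — synonymous.
Codon 6: GGT Gly / GGA Gly — synonymous.
Codon 7: AGA Arg / AGA Arg — identical.
Synonymous differences: 2.

2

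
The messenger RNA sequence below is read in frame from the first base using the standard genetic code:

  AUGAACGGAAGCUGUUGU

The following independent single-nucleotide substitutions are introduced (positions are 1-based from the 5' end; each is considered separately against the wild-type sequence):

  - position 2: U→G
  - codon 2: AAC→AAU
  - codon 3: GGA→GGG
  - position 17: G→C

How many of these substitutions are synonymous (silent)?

Codon 1: AUG (Met) → AGG (Arg) — missense.
Codon 2: AAC (Asn) → AAU (Asn) — synonymous.
Codon 3: GGA (Gly) → GGG (Gly) — synonymous.
Codon 6: UGU (Cys) → UCU (Ser) — missense.
Synonymous: 2 of 4.

2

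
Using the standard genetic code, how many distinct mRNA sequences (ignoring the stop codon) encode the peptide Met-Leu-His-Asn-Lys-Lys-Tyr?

Met: 1 codon.
Leu: 6 codons.
His: 2 codons.
Asn: 2 codons.
Lys: 2 codons.
Lys: 2 codons.
Tyr: 2 codons.
1 × 6 × 2 × 2 × 2 × 2 × 2 = 192.

192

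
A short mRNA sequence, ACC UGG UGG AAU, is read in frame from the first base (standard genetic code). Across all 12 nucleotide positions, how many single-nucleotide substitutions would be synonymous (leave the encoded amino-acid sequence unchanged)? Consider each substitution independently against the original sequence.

Codon 1 (ACC, Thr): 3 synonymous substitutions.
Codon 2 (UGG, Trp): 0 synonymous substitutions.
Codon 3 (UGG, Trp): 0 synonymous substitutions.
Codon 4 (AAU, Asn): 1 synonymous substitution.
Total: 3 + 0 + 0 + 1 = 4.

4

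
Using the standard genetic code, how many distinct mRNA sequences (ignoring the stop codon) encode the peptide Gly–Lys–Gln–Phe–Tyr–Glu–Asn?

256

Gly: 4 codons.
Lys: 2 codons.
Gln: 2 codons.
Phe: 2 codons.
Tyr: 2 codons.
Glu: 2 codons.
Asn: 2 codons.
4 × 2 × 2 × 2 × 2 × 2 × 2 = 256.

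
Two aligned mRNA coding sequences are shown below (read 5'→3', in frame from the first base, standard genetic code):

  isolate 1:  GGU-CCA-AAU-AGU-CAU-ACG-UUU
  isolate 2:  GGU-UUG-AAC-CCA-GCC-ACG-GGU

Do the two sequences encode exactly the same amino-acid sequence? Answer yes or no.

Codon 1: GGU Gly / GGU Gly — identical.
Codon 2: CCA Pro / UUG Leu — nonsynonymous.
Codon 3: AAU Asn / AAC Asn — synonymous.
Codon 4: AGU Ser / CCA Pro — nonsynonymous.
Codon 5: CAU His / GCC Ala — nonsynonymous.
Codon 6: ACG Thr / ACG Thr — identical.
Codon 7: UUU Phe / GGU Gly — nonsynonymous.
Nonsynonymous differences: 4 → different protein.

no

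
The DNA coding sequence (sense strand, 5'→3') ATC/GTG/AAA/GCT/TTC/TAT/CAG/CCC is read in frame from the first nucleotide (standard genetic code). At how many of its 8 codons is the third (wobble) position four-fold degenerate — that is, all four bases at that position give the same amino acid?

3

Codon 1 ATC (Ile): third position 3-fold.
Codon 2 GTG (Val): third position 4-fold.
Codon 3 AAA (Lys): third position 2-fold.
Codon 4 GCT (Ala): third position 4-fold.
Codon 5 TTC (Phe): third position 2-fold.
Codon 6 TAT (Tyr): third position 2-fold.
Codon 7 CAG (Gln): third position 2-fold.
Codon 8 CCC (Pro): third position 4-fold.
Four-fold degenerate third positions: 3.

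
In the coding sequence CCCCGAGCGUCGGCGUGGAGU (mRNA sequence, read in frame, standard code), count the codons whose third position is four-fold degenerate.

Codon 1 CCC (Pro): third position 4-fold.
Codon 2 CGA (Arg): third position 4-fold.
Codon 3 GCG (Ala): third position 4-fold.
Codon 4 UCG (Ser): third position 4-fold.
Codon 5 GCG (Ala): third position 4-fold.
Codon 6 UGG (Trp): third position 1-fold.
Codon 7 AGU (Ser): third position 2-fold.
Four-fold degenerate third positions: 5.

5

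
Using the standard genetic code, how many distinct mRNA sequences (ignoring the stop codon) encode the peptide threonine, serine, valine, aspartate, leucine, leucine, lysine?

13824

Thr: 4 codons.
Ser: 6 codons.
Val: 4 codons.
Asp: 2 codons.
Leu: 6 codons.
Leu: 6 codons.
Lys: 2 codons.
4 × 6 × 4 × 2 × 6 × 6 × 2 = 13824.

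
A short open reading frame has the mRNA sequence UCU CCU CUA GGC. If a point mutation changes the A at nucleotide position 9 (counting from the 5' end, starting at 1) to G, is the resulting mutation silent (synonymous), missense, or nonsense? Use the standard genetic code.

silent

Position 9 falls in codon 3: CUA → Leu.
After the substitution the codon is CUG → Leu.
Both encode Leu, so the change is synonymous.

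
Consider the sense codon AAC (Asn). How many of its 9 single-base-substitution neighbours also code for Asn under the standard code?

Position 1: none → 0 synonymous.
Position 2: none → 0 synonymous.
Position 3: AAU → 1 synonymous.
Total: 0 + 0 + 1 = 1.

1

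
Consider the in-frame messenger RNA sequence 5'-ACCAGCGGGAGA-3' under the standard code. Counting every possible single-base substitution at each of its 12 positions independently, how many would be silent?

9

Codon 1 (ACC, Thr): 3 synonymous substitutions.
Codon 2 (AGC, Ser): 1 synonymous substitution.
Codon 3 (GGG, Gly): 3 synonymous substitutions.
Codon 4 (AGA, Arg): 2 synonymous substitutions.
Total: 3 + 1 + 3 + 2 = 9.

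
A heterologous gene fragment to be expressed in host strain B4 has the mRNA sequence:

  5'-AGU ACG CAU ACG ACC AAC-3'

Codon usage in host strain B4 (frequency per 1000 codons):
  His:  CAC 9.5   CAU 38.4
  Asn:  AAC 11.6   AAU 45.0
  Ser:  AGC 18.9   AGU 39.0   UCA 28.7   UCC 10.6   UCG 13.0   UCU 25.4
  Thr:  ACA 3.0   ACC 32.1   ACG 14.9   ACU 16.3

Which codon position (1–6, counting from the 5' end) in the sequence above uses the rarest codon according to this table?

Codon 1 AGU (Ser): 39.0 per 1000.
Codon 2 ACG (Thr): 14.9 per 1000.
Codon 3 CAU (His): 38.4 per 1000.
Codon 4 ACG (Thr): 14.9 per 1000.
Codon 5 ACC (Thr): 32.1 per 1000.
Codon 6 AAC (Asn): 11.6 per 1000.
Lowest frequency is 11.6 at codon 6.

6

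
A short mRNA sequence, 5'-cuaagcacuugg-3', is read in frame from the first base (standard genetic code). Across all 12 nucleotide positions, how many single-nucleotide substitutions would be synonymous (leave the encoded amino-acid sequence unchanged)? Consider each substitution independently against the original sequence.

Codon 1 (CUA, Leu): 4 synonymous substitutions.
Codon 2 (AGC, Ser): 1 synonymous substitution.
Codon 3 (ACU, Thr): 3 synonymous substitutions.
Codon 4 (UGG, Trp): 0 synonymous substitutions.
Total: 4 + 1 + 3 + 0 = 8.

8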